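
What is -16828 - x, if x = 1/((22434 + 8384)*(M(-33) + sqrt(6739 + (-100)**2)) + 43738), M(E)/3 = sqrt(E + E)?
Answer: (-736023065 - 518605304*sqrt(16739) - 1555815912*I*sqrt(66))/(38*(1151 + 811*sqrt(16739) + 2433*I*sqrt(66))) ≈ -16828.0 + 1.9073e-6*I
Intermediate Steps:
M(E) = 3*sqrt(2)*sqrt(E) (M(E) = 3*sqrt(E + E) = 3*sqrt(2*E) = 3*(sqrt(2)*sqrt(E)) = 3*sqrt(2)*sqrt(E))
x = 1/(43738 + 30818*sqrt(16739) + 92454*I*sqrt(66)) (x = 1/((22434 + 8384)*(3*sqrt(2)*sqrt(-33) + sqrt(6739 + (-100)**2)) + 43738) = 1/(30818*(3*sqrt(2)*(I*sqrt(33)) + sqrt(6739 + 10000)) + 43738) = 1/(30818*(3*I*sqrt(66) + sqrt(16739)) + 43738) = 1/(30818*(sqrt(16739) + 3*I*sqrt(66)) + 43738) = 1/((30818*sqrt(16739) + 92454*I*sqrt(66)) + 43738) = 1/(43738 + 30818*sqrt(16739) + 92454*I*sqrt(66)) ≈ 2.3976e-7 - 4.4675e-8*I)
-16828 - x = -16828 - 1/(38*(1151 + 811*sqrt(16739) + 2433*I*sqrt(66)))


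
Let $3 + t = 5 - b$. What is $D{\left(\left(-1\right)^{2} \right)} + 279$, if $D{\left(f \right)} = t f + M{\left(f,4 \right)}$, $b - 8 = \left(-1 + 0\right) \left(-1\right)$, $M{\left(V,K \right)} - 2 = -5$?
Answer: $269$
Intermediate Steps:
$M{\left(V,K \right)} = -3$ ($M{\left(V,K \right)} = 2 - 5 = -3$)
$b = 9$ ($b = 8 + \left(-1 + 0\right) \left(-1\right) = 8 - -1 = 8 + 1 = 9$)
$t = -7$ ($t = -3 + \left(5 - 9\right) = -3 - 4 = -7$)
$D{\left(f \right)} = -3 - 7 f$ ($D{\left(f \right)} = - 7 f - 3 = -3 - 7 f$)
$D{\left(\left(-1\right)^{2} \right)} + 279 = \left(-3 - 7 \left(-1\right)^{2}\right) + 279 = \left(-3 - 7\right) + 279 = -10 + 279 = 269$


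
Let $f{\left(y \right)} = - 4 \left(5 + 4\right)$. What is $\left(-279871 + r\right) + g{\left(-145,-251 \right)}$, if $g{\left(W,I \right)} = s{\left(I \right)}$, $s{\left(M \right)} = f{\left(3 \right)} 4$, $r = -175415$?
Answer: $-455430$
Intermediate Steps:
$f{\left(y \right)} = -36$ ($f{\left(y \right)} = \left(-4\right) 9 = -36$)
$s{\left(M \right)} = -144$ ($s{\left(M \right)} = \left(-36\right) 4 = -144$)
$g{\left(W,I \right)} = -144$
$\left(-279871 + r\right) + g{\left(-145,-251 \right)} = \left(-279871 - 175415\right) - 144 = -455286 - 144 = -455430$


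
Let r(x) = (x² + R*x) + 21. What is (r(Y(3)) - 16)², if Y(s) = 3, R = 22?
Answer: 6400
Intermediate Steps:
r(x) = 21 + x² + 22*x (r(x) = (x² + 22*x) + 21 = 21 + x² + 22*x)
(r(Y(3)) - 16)² = ((21 + 3² + 22*3) - 16)² = ((21 + 9 + 66) - 16)² = (96 - 16)² = 80² = 6400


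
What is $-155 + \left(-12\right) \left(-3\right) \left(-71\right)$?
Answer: $-2711$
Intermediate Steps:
$-155 + \left(-12\right) \left(-3\right) \left(-71\right) = -155 + 36 \left(-71\right) = -155 - 2556 = -2711$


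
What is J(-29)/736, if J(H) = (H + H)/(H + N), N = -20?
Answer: 29/18032 ≈ 0.0016083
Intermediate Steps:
J(H) = 2*H/(-20 + H) (J(H) = (H + H)/(H - 20) = (2*H)/(-20 + H) = 2*H/(-20 + H))
J(-29)/736 = (2*(-29)/(-20 - 29))/736 = (2*(-29)/(-49))*(1/736) = (2*(-29)*(-1/49))*(1/736) = (58/49)*(1/736) = 29/18032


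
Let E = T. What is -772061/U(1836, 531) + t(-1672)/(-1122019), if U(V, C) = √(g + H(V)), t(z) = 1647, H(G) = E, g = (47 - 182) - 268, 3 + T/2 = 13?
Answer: -1647/1122019 + 772061*I*√383/383 ≈ -0.0014679 + 39451.0*I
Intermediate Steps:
T = 20 (T = -6 + 2*13 = -6 + 26 = 20)
g = -403 (g = -135 - 268 = -403)
E = 20
H(G) = 20
U(V, C) = I*√383 (U(V, C) = √(-403 + 20) = √(-383) = I*√383)
-772061/U(1836, 531) + t(-1672)/(-1122019) = -772061*(-I*√383/383) + 1647/(-1122019) = -(-772061)*I*√383/383 + 1647*(-1/1122019) = 772061*I*√383/383 - 1647/1122019 = -1647/1122019 + 772061*I*√383/383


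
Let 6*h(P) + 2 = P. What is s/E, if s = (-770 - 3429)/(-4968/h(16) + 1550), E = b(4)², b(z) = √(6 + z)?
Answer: 29393/40540 ≈ 0.72504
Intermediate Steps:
h(P) = -⅓ + P/6
E = 10 (E = (√(6 + 4))² = (√10)² = 10)
s = 29393/4054 (s = (-770 - 3429)/(-4968/(-⅓ + (⅙)*16) + 1550) = -4199/(-4968/(-⅓ + 8/3) + 1550) = -4199/(-4968/7/3 + 1550) = -4199/(-4968*3/7 + 1550) = -4199/(-14904/7 + 1550) = -4199/(-4054/7) = -4199*(-7/4054) = 29393/4054 ≈ 7.2504)
s/E = (29393/4054)/10 = (29393/4054)*(⅒) = 29393/40540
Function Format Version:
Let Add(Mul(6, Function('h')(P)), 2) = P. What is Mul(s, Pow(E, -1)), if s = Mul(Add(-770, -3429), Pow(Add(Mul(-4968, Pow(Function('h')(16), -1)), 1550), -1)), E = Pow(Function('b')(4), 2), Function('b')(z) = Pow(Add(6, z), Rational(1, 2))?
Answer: Rational(29393, 40540) ≈ 0.72504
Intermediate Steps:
Function('h')(P) = Add(Rational(-1, 3), Mul(Rational(1, 6), P))
E = 10 (E = Pow(Pow(Add(6, 4), Rational(1, 2)), 2) = Pow(Pow(10, Rational(1, 2)), 2) = 10)
s = Rational(29393, 4054) (s = Mul(Add(-770, -3429), Pow(Add(Mul(-4968, Pow(Add(Rational(-1, 3), Mul(Rational(1, 6), 16)), -1)), 1550), -1)) = Mul(-4199, Pow(Add(Mul(-4968, Pow(Add(Rational(-1, 3), Rational(8, 3)), -1)), 1550), -1)) = Mul(-4199, Pow(Add(Mul(-4968, Pow(Rational(7, 3), -1)), 1550), -1)) = Mul(-4199, Pow(Add(Mul(-4968, Rational(3, 7)), 1550), -1)) = Mul(-4199, Pow(Add(Rational(-14904, 7), 1550), -1)) = Mul(-4199, Pow(Rational(-4054, 7), -1)) = Mul(-4199, Rational(-7, 4054)) = Rational(29393, 4054) ≈ 7.2504)
Mul(s, Pow(E, -1)) = Mul(Rational(29393, 4054), Pow(10, -1)) = Mul(Rational(29393, 4054), Rational(1, 10)) = Rational(29393, 40540)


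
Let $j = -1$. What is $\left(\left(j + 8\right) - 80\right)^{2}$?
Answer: $5329$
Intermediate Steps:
$\left(\left(j + 8\right) - 80\right)^{2} = \left(\left(-1 + 8\right) - 80\right)^{2} = \left(7 - 80\right)^{2} = \left(-73\right)^{2} = 5329$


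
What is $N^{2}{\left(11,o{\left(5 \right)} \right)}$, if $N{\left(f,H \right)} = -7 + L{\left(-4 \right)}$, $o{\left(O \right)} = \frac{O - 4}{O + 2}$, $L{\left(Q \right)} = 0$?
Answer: $49$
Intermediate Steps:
$o{\left(O \right)} = \frac{-4 + O}{2 + O}$ ($o{\left(O \right)} = \frac{O - 4}{2 + O} = \frac{-4 + O}{2 + O}$)
$N{\left(f,H \right)} = -7$ ($N{\left(f,H \right)} = -7 + 0 = -7$)
$N^{2}{\left(11,o{\left(5 \right)} \right)} = \left(-7\right)^{2} = 49$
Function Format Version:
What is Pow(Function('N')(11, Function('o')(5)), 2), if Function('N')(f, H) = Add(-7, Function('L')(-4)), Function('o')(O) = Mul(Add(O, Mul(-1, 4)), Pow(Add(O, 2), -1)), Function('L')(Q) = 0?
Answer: 49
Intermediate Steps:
Function('o')(O) = Mul(Pow(Add(2, O), -1), Add(-4, O)) (Function('o')(O) = Mul(Add(O, -4), Pow(Add(2, O), -1)) = Mul(Add(-4, O), Pow(Add(2, O), -1)) = Mul(Pow(Add(2, O), -1), Add(-4, O)))
Function('N')(f, H) = -7 (Function('N')(f, H) = Add(-7, 0) = -7)
Pow(Function('N')(11, Function('o')(5)), 2) = Pow(-7, 2) = 49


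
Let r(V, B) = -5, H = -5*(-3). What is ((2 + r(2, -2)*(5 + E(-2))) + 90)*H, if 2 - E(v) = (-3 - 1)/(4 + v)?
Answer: 705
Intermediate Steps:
H = 15
E(v) = 2 + 4/(4 + v) (E(v) = 2 - (-3 - 1)/(4 + v) = 2 - (-4)/(4 + v) = 2 + 4/(4 + v))
((2 + r(2, -2)*(5 + E(-2))) + 90)*H = ((2 - 5*(5 + 2*(6 - 2)/(4 - 2))) + 90)*15 = ((2 - 5*(5 + 2*4/2)) + 90)*15 = ((2 - 5*(5 + 2*(1/2)*4)) + 90)*15 = ((2 - 5*(5 + 4)) + 90)*15 = ((2 - 5*9) + 90)*15 = ((2 - 45) + 90)*15 = (-43 + 90)*15 = 47*15 = 705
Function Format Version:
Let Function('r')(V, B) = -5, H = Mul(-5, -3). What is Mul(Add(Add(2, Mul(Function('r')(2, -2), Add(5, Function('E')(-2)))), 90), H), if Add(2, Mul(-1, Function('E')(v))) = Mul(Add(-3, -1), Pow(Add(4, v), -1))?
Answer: 705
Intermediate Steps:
H = 15
Function('E')(v) = Add(2, Mul(4, Pow(Add(4, v), -1))) (Function('E')(v) = Add(2, Mul(-1, Mul(Add(-3, -1), Pow(Add(4, v), -1)))) = Add(2, Mul(-1, Mul(-4, Pow(Add(4, v), -1)))) = Add(2, Mul(4, Pow(Add(4, v), -1))))
Mul(Add(Add(2, Mul(Function('r')(2, -2), Add(5, Function('E')(-2)))), 90), H) = Mul(Add(Add(2, Mul(-5, Add(5, Mul(2, Pow(Add(4, -2), -1), Add(6, -2))))), 90), 15) = Mul(Add(Add(2, Mul(-5, Add(5, Mul(2, Pow(2, -1), 4)))), 90), 15) = Mul(Add(Add(2, Mul(-5, Add(5, Mul(2, Rational(1, 2), 4)))), 90), 15) = Mul(Add(Add(2, Mul(-5, Add(5, 4))), 90), 15) = Mul(Add(Add(2, Mul(-5, 9)), 90), 15) = Mul(Add(Add(2, -45), 90), 15) = Mul(Add(-43, 90), 15) = Mul(47, 15) = 705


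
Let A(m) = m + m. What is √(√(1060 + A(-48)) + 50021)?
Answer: √(50021 + 2*√241) ≈ 223.72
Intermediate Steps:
A(m) = 2*m
√(√(1060 + A(-48)) + 50021) = √(√(1060 + 2*(-48)) + 50021) = √(√(1060 - 96) + 50021) = √(√964 + 50021) = √(2*√241 + 50021) = √(50021 + 2*√241)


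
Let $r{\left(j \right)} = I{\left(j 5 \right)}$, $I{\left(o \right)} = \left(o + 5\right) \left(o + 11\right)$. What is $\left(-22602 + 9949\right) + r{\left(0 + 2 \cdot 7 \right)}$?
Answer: $-6578$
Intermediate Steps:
$I{\left(o \right)} = \left(5 + o\right) \left(11 + o\right)$
$r{\left(j \right)} = 55 + 25 j^{2} + 80 j$ ($r{\left(j \right)} = 55 + \left(j 5\right)^{2} + 16 j 5 = 55 + \left(5 j\right)^{2} + 16 \cdot 5 j = 55 + 25 j^{2} + 80 j$)
$\left(-22602 + 9949\right) + r{\left(0 + 2 \cdot 7 \right)} = \left(-22602 + 9949\right) + \left(55 + 25 \left(0 + 2 \cdot 7\right)^{2} + 80 \left(0 + 2 \cdot 7\right)\right) = -12653 + \left(55 + 25 \left(0 + 14\right)^{2} + 80 \left(0 + 14\right)\right) = -12653 + \left(55 + 25 \cdot 14^{2} + 80 \cdot 14\right) = -12653 + \left(55 + 25 \cdot 196 + 1120\right) = -12653 + \left(55 + 4900 + 1120\right) = -12653 + 6075 = -6578$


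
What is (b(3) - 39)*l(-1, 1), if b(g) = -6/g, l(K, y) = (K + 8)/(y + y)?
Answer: -287/2 ≈ -143.50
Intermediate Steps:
l(K, y) = (8 + K)/(2*y) (l(K, y) = (8 + K)/((2*y)) = (8 + K)*(1/(2*y)) = (8 + K)/(2*y))
(b(3) - 39)*l(-1, 1) = (-6/3 - 39)*((½)*(8 - 1)/1) = (-6*⅓ - 39)*((½)*1*7) = (-2 - 39)*(7/2) = -41*7/2 = -287/2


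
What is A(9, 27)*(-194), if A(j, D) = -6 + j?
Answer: -582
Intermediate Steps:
A(9, 27)*(-194) = (-6 + 9)*(-194) = 3*(-194) = -582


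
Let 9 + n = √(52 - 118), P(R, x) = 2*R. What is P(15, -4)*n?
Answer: -270 + 30*I*√66 ≈ -270.0 + 243.72*I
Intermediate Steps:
n = -9 + I*√66 (n = -9 + √(52 - 118) = -9 + √(-66) = -9 + I*√66 ≈ -9.0 + 8.124*I)
P(15, -4)*n = (2*15)*(-9 + I*√66) = 30*(-9 + I*√66) = -270 + 30*I*√66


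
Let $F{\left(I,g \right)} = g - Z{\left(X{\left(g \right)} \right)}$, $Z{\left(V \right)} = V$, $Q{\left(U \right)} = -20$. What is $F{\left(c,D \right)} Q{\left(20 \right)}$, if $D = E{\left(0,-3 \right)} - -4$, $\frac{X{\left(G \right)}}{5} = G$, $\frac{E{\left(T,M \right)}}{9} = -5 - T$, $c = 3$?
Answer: $-3280$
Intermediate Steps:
$E{\left(T,M \right)} = -45 - 9 T$ ($E{\left(T,M \right)} = 9 \left(-5 - T\right) = -45 - 9 T$)
$X{\left(G \right)} = 5 G$
$D = -41$ ($D = \left(-45 - 0\right) - -4 = \left(-45 + 0\right) + 4 = -45 + 4 = -41$)
$F{\left(I,g \right)} = - 4 g$ ($F{\left(I,g \right)} = g - 5 g = - 4 g$)
$F{\left(c,D \right)} Q{\left(20 \right)} = \left(-4\right) \left(-41\right) \left(-20\right) = 164 \left(-20\right) = -3280$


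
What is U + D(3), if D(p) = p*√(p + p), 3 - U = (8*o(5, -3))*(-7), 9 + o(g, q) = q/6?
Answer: -529 + 3*√6 ≈ -521.65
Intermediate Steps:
o(g, q) = -9 + q/6
U = -529 (U = 3 - 8*(-9 + (⅙)*(-3))*(-7) = 3 - 8*(-9 - ½)*(-7) = 3 - 8*(-19/2)*(-7) = 3 - (-76)*(-7) = 3 - 1*532 = 3 - 532 = -529)
D(p) = √2*p^(3/2) (D(p) = p*√(2*p) = p*(√2*√p) = √2*p^(3/2))
U + D(3) = -529 + √2*3^(3/2) = -529 + √2*(3*√3) = -529 + 3*√6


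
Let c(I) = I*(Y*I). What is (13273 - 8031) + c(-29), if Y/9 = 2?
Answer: 20380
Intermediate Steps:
Y = 18 (Y = 9*2 = 18)
c(I) = 18*I**2 (c(I) = I*(18*I) = 18*I**2)
(13273 - 8031) + c(-29) = (13273 - 8031) + 18*(-29)**2 = 5242 + 18*841 = 5242 + 15138 = 20380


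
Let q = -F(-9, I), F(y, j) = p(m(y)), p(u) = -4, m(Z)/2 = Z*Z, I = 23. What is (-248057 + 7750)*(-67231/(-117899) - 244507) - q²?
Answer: 6927345161507150/117899 ≈ 5.8757e+10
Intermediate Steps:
m(Z) = 2*Z² (m(Z) = 2*(Z*Z) = 2*Z²)
F(y, j) = -4
q = 4 (q = -1*(-4) = 4)
(-248057 + 7750)*(-67231/(-117899) - 244507) - q² = (-248057 + 7750)*(-67231/(-117899) - 244507) - 1*4² = -240307*(-67231*(-1/117899) - 244507) - 1*16 = -240307*(67231/117899 - 244507) - 16 = -240307*(-28827063562/117899) - 16 = 6927345163393534/117899 - 16 = 6927345161507150/117899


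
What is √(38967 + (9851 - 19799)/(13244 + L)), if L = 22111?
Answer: √5411940450515/11785 ≈ 197.40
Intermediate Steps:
√(38967 + (9851 - 19799)/(13244 + L)) = √(38967 + (9851 - 19799)/(13244 + 22111)) = √(38967 - 9948/35355) = √(38967 - 9948*1/35355) = √(38967 - 3316/11785) = √(459222779/11785) = √5411940450515/11785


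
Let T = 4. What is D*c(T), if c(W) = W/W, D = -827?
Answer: -827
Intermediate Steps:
c(W) = 1
D*c(T) = -827*1 = -827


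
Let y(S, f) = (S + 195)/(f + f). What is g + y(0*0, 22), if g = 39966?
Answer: 1758699/44 ≈ 39970.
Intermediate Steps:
y(S, f) = (195 + S)/(2*f) (y(S, f) = (195 + S)/((2*f)) = (195 + S)*(1/(2*f)) = (195 + S)/(2*f))
g + y(0*0, 22) = 39966 + (½)*(195 + 0*0)/22 = 39966 + (½)*(1/22)*(195 + 0) = 39966 + (½)*(1/22)*195 = 39966 + 195/44 = 1758699/44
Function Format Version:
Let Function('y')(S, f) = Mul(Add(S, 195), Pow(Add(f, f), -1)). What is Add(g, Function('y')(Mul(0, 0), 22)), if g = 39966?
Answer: Rational(1758699, 44) ≈ 39970.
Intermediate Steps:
Function('y')(S, f) = Mul(Rational(1, 2), Pow(f, -1), Add(195, S)) (Function('y')(S, f) = Mul(Add(195, S), Pow(Mul(2, f), -1)) = Mul(Add(195, S), Mul(Rational(1, 2), Pow(f, -1))) = Mul(Rational(1, 2), Pow(f, -1), Add(195, S)))
Add(g, Function('y')(Mul(0, 0), 22)) = Add(39966, Mul(Rational(1, 2), Pow(22, -1), Add(195, Mul(0, 0)))) = Add(39966, Mul(Rational(1, 2), Rational(1, 22), Add(195, 0))) = Add(39966, Mul(Rational(1, 2), Rational(1, 22), 195)) = Add(39966, Rational(195, 44)) = Rational(1758699, 44)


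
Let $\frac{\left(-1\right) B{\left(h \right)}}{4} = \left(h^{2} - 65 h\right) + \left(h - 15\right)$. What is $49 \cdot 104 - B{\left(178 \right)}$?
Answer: $86204$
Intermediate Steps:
$B{\left(h \right)} = 60 - 4 h^{2} + 256 h$ ($B{\left(h \right)} = - 4 \left(\left(h^{2} - 65 h\right) + \left(h - 15\right)\right) = - 4 \left(\left(h^{2} - 65 h\right) + \left(-15 + h\right)\right) = - 4 \left(-15 + h^{2} - 64 h\right) = 60 - 4 h^{2} + 256 h$)
$49 \cdot 104 - B{\left(178 \right)} = 49 \cdot 104 - \left(60 - 4 \cdot 178^{2} + 256 \cdot 178\right) = 5096 - \left(60 - 126736 + 45568\right) = 5096 - -81108 = 5096 + 81108 = 86204$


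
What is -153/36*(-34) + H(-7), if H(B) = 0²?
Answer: 289/2 ≈ 144.50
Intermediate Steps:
H(B) = 0
-153/36*(-34) + H(-7) = -153/36*(-34) + 0 = -153*1/36*(-34) + 0 = -17/4*(-34) + 0 = 289/2 + 0 = 289/2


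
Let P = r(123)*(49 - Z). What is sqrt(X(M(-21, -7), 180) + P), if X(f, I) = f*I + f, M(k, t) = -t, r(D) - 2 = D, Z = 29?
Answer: sqrt(3767) ≈ 61.376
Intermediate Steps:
r(D) = 2 + D
X(f, I) = f + I*f (X(f, I) = I*f + f = f + I*f)
P = 2500 (P = (2 + 123)*(49 - 1*29) = 125*(49 - 29) = 125*20 = 2500)
sqrt(X(M(-21, -7), 180) + P) = sqrt((-1*(-7))*(1 + 180) + 2500) = sqrt(7*181 + 2500) = sqrt(1267 + 2500) = sqrt(3767)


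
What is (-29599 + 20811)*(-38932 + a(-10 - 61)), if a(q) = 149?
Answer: 340825004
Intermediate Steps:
(-29599 + 20811)*(-38932 + a(-10 - 61)) = (-29599 + 20811)*(-38932 + 149) = -8788*(-38783) = 340825004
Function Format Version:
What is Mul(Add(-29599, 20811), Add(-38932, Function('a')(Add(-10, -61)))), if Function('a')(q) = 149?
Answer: 340825004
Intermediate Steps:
Mul(Add(-29599, 20811), Add(-38932, Function('a')(Add(-10, -61)))) = Mul(Add(-29599, 20811), Add(-38932, 149)) = Mul(-8788, -38783) = 340825004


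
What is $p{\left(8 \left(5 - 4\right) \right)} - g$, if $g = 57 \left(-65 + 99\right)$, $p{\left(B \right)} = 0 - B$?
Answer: $-1946$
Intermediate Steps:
$p{\left(B \right)} = - B$
$g = 1938$ ($g = 57 \cdot 34 = 1938$)
$p{\left(8 \left(5 - 4\right) \right)} - g = - 8 \left(5 - 4\right) - 1938 = - 8 \cdot 1 - 1938 = \left(-1\right) 8 - 1938 = -8 - 1938 = -1946$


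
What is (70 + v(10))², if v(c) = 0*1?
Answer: 4900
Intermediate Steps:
v(c) = 0
(70 + v(10))² = (70 + 0)² = 70² = 4900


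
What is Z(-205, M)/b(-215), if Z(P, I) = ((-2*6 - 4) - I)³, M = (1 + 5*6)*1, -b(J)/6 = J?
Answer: -103823/1290 ≈ -80.483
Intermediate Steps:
b(J) = -6*J
M = 31 (M = (1 + 30)*1 = 31*1 = 31)
Z(P, I) = (-16 - I)³ (Z(P, I) = ((-12 - 4) - I)³ = (-16 - I)³)
Z(-205, M)/b(-215) = (-(16 + 31)³)/((-6*(-215))) = -1*47³/1290 = -1*103823*(1/1290) = -103823*1/1290 = -103823/1290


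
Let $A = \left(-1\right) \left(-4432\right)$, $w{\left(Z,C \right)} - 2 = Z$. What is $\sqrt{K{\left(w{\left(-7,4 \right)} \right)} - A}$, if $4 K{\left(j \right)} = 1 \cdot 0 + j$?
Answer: $\frac{i \sqrt{17733}}{2} \approx 66.583 i$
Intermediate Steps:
$w{\left(Z,C \right)} = 2 + Z$
$A = 4432$
$K{\left(j \right)} = \frac{j}{4}$ ($K{\left(j \right)} = \frac{1 \cdot 0 + j}{4} = \frac{0 + j}{4} = \frac{j}{4}$)
$\sqrt{K{\left(w{\left(-7,4 \right)} \right)} - A} = \sqrt{\frac{2 - 7}{4} - 4432} = \sqrt{\frac{1}{4} \left(-5\right) - 4432} = \sqrt{- \frac{5}{4} - 4432} = \sqrt{- \frac{17733}{4}} = \frac{i \sqrt{17733}}{2}$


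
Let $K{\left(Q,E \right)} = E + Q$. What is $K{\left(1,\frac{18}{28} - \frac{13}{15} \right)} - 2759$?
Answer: $- \frac{579227}{210} \approx -2758.2$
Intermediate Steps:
$K{\left(1,\frac{18}{28} - \frac{13}{15} \right)} - 2759 = \left(\left(\frac{18}{28} - \frac{13}{15}\right) + 1\right) - 2759 = \left(\left(18 \cdot \frac{1}{28} - \frac{13}{15}\right) + 1\right) - 2759 = \left(\left(\frac{9}{14} - \frac{13}{15}\right) + 1\right) - 2759 = \left(- \frac{47}{210} + 1\right) - 2759 = \frac{163}{210} - 2759 = - \frac{579227}{210}$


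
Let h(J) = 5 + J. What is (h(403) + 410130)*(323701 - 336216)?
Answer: -5137883070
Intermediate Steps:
(h(403) + 410130)*(323701 - 336216) = ((5 + 403) + 410130)*(323701 - 336216) = (408 + 410130)*(-12515) = 410538*(-12515) = -5137883070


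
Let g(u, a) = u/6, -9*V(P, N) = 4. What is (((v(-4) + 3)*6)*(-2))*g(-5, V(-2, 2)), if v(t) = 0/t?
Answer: 30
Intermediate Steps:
V(P, N) = -4/9 (V(P, N) = -⅑*4 = -4/9)
g(u, a) = u/6 (g(u, a) = u*(⅙) = u/6)
v(t) = 0
(((v(-4) + 3)*6)*(-2))*g(-5, V(-2, 2)) = (((0 + 3)*6)*(-2))*((⅙)*(-5)) = ((3*6)*(-2))*(-⅚) = (18*(-2))*(-⅚) = -36*(-⅚) = 30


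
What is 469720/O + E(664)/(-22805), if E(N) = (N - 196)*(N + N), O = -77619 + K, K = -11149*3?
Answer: -39869963932/1266430065 ≈ -31.482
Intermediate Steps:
K = -33447
O = -111066 (O = -77619 - 33447 = -111066)
E(N) = 2*N*(-196 + N) (E(N) = (-196 + N)*(2*N) = 2*N*(-196 + N))
469720/O + E(664)/(-22805) = 469720/(-111066) + (2*664*(-196 + 664))/(-22805) = 469720*(-1/111066) + (2*664*468)*(-1/22805) = -234860/55533 + 621504*(-1/22805) = -234860/55533 - 621504/22805 = -39869963932/1266430065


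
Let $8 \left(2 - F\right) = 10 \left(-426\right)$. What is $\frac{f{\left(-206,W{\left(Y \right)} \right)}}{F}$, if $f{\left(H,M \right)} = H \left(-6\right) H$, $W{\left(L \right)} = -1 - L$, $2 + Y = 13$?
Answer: $- \frac{509232}{1069} \approx -476.36$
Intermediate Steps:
$F = \frac{1069}{2}$ ($F = 2 - \frac{10 \left(-426\right)}{8} = 2 - - \frac{1065}{2} = 2 + \frac{1065}{2} = \frac{1069}{2} \approx 534.5$)
$Y = 11$ ($Y = -2 + 13 = 11$)
$f{\left(H,M \right)} = - 6 H^{2}$ ($f{\left(H,M \right)} = - 6 H H = - 6 H^{2}$)
$\frac{f{\left(-206,W{\left(Y \right)} \right)}}{F} = \frac{\left(-6\right) \left(-206\right)^{2}}{\frac{1069}{2}} = \left(-6\right) 42436 \cdot \frac{2}{1069} = \left(-254616\right) \frac{2}{1069} = - \frac{509232}{1069}$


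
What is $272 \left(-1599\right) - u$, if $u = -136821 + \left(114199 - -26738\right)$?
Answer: $-439044$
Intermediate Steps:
$u = 4116$ ($u = -136821 + \left(114199 + 26738\right) = -136821 + 140937 = 4116$)
$272 \left(-1599\right) - u = 272 \left(-1599\right) - 4116 = -434928 - 4116 = -439044$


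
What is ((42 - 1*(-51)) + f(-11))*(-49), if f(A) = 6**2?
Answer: -6321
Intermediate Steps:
f(A) = 36
((42 - 1*(-51)) + f(-11))*(-49) = ((42 - 1*(-51)) + 36)*(-49) = ((42 + 51) + 36)*(-49) = (93 + 36)*(-49) = 129*(-49) = -6321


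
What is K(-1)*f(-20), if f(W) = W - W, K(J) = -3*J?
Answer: 0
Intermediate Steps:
f(W) = 0
K(-1)*f(-20) = -3*(-1)*0 = 3*0 = 0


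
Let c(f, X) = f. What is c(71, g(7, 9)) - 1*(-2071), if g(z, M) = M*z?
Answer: 2142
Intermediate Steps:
c(71, g(7, 9)) - 1*(-2071) = 71 - 1*(-2071) = 71 + 2071 = 2142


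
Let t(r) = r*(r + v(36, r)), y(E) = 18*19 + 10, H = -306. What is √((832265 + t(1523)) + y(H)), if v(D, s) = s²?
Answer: √3535794813 ≈ 59463.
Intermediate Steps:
y(E) = 352 (y(E) = 342 + 10 = 352)
t(r) = r*(r + r²)
√((832265 + t(1523)) + y(H)) = √((832265 + 1523²*(1 + 1523)) + 352) = √((832265 + 2319529*1524) + 352) = √((832265 + 3534962196) + 352) = √(3535794461 + 352) = √3535794813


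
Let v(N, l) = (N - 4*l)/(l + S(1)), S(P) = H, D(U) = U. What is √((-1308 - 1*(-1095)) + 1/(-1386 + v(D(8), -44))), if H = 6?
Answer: I*√148745532482/26426 ≈ 14.595*I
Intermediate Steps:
S(P) = 6
v(N, l) = (N - 4*l)/(6 + l) (v(N, l) = (N - 4*l)/(l + 6) = (N - 4*l)/(6 + l))
√((-1308 - 1*(-1095)) + 1/(-1386 + v(D(8), -44))) = √((-1308 - 1*(-1095)) + 1/(-1386 + (8 - 4*(-44))/(6 - 44))) = √((-1308 + 1095) + 1/(-1386 + (8 + 176)/(-38))) = √(-213 + 1/(-1386 - 1/38*184)) = √(-213 + 1/(-1386 - 92/19)) = √(-213 + 1/(-26426/19)) = √(-213 - 19/26426) = √(-5628757/26426) = I*√148745532482/26426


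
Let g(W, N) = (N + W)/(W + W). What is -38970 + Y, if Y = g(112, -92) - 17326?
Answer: -3152571/56 ≈ -56296.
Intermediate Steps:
g(W, N) = (N + W)/(2*W) (g(W, N) = (N + W)/((2*W)) = (N + W)*(1/(2*W)) = (N + W)/(2*W))
Y = -970251/56 (Y = (½)*(-92 + 112)/112 - 17326 = (½)*(1/112)*20 - 17326 = 5/56 - 17326 = -970251/56 ≈ -17326.)
-38970 + Y = -38970 - 970251/56 = -3152571/56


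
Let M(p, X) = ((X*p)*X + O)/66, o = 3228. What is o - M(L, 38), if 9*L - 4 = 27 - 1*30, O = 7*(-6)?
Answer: 958183/297 ≈ 3226.2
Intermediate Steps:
O = -42
L = ⅑ (L = 4/9 + (27 - 1*30)/9 = 4/9 + (27 - 30)/9 = 4/9 + (⅑)*(-3) = 4/9 - ⅓ = ⅑ ≈ 0.11111)
M(p, X) = -7/11 + p*X²/66 (M(p, X) = ((X*p)*X - 42)/66 = (p*X² - 42)*(1/66) = (-42 + p*X²)*(1/66) = -7/11 + p*X²/66)
o - M(L, 38) = 3228 - (-7/11 + (1/66)*(⅑)*38²) = 3228 - (-7/11 + (1/66)*(⅑)*1444) = 3228 - (-7/11 + 722/297) = 3228 - 1*533/297 = 3228 - 533/297 = 958183/297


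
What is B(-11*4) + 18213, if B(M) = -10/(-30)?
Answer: 54640/3 ≈ 18213.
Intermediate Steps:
B(M) = ⅓ (B(M) = -10*(-1/30) = ⅓)
B(-11*4) + 18213 = ⅓ + 18213 = 54640/3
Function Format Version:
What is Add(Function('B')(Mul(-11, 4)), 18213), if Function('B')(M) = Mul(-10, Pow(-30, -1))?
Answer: Rational(54640, 3) ≈ 18213.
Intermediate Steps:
Function('B')(M) = Rational(1, 3) (Function('B')(M) = Mul(-10, Rational(-1, 30)) = Rational(1, 3))
Add(Function('B')(Mul(-11, 4)), 18213) = Add(Rational(1, 3), 18213) = Rational(54640, 3)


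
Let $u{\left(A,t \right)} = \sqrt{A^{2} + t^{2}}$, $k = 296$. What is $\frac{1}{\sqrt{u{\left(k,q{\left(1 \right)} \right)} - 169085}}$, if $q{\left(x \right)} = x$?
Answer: $- \frac{i}{\sqrt{169085 - \sqrt{87617}}} \approx - 0.002434 i$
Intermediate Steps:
$\frac{1}{\sqrt{u{\left(k,q{\left(1 \right)} \right)} - 169085}} = \frac{1}{\sqrt{\sqrt{296^{2} + 1^{2}} - 169085}} = \frac{1}{\sqrt{\sqrt{87616 + 1} - 169085}} = \frac{1}{\sqrt{\sqrt{87617} - 169085}} = \frac{1}{\sqrt{-169085 + \sqrt{87617}}}$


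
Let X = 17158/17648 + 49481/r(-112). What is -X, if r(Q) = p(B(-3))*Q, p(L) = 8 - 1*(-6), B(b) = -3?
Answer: 52896059/1729504 ≈ 30.585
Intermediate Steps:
p(L) = 14 (p(L) = 8 + 6 = 14)
r(Q) = 14*Q
X = -52896059/1729504 (X = 17158/17648 + 49481/((14*(-112))) = 17158*(1/17648) + 49481/(-1568) = 8579/8824 + 49481*(-1/1568) = 8579/8824 - 49481/1568 = -52896059/1729504 ≈ -30.585)
-X = -1*(-52896059/1729504) = 52896059/1729504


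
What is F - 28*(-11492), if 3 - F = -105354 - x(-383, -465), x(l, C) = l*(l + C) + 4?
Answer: 751921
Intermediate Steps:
x(l, C) = 4 + l*(C + l) (x(l, C) = l*(C + l) + 4 = 4 + l*(C + l))
F = 430145 (F = 3 - (-105354 - (4 + (-383)² - 465*(-383))) = 3 - (-105354 - (4 + 146689 + 178095)) = 3 - (-105354 - 1*324788) = 3 - (-105354 - 324788) = 3 - 1*(-430142) = 3 + 430142 = 430145)
F - 28*(-11492) = 430145 - 28*(-11492) = 430145 - 1*(-321776) = 430145 + 321776 = 751921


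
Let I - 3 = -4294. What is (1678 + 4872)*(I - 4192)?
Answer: -55563650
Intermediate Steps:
I = -4291 (I = 3 - 4294 = -4291)
(1678 + 4872)*(I - 4192) = (1678 + 4872)*(-4291 - 4192) = 6550*(-8483) = -55563650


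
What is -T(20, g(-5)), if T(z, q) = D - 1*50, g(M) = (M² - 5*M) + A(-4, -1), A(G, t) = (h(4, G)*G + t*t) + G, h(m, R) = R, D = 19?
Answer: 31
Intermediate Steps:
A(G, t) = G + G² + t² (A(G, t) = (G*G + t*t) + G = (G² + t²) + G = G + G² + t²)
g(M) = 13 + M² - 5*M (g(M) = (M² - 5*M) + (-4 + (-4)² + (-1)²) = (M² - 5*M) + (-4 + 16 + 1) = (M² - 5*M) + 13 = 13 + M² - 5*M)
T(z, q) = -31 (T(z, q) = 19 - 1*50 = 19 - 50 = -31)
-T(20, g(-5)) = -1*(-31) = 31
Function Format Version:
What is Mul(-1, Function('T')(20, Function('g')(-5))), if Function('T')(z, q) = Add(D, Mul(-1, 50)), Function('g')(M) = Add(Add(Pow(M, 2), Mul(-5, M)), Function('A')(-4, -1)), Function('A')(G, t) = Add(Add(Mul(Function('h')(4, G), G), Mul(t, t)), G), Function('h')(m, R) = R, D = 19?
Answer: 31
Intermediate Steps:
Function('A')(G, t) = Add(G, Pow(G, 2), Pow(t, 2)) (Function('A')(G, t) = Add(Add(Mul(G, G), Mul(t, t)), G) = Add(Add(Pow(G, 2), Pow(t, 2)), G) = Add(G, Pow(G, 2), Pow(t, 2)))
Function('g')(M) = Add(13, Pow(M, 2), Mul(-5, M)) (Function('g')(M) = Add(Add(Pow(M, 2), Mul(-5, M)), Add(-4, Pow(-4, 2), Pow(-1, 2))) = Add(Add(Pow(M, 2), Mul(-5, M)), Add(-4, 16, 1)) = Add(Add(Pow(M, 2), Mul(-5, M)), 13) = Add(13, Pow(M, 2), Mul(-5, M)))
Function('T')(z, q) = -31 (Function('T')(z, q) = Add(19, Mul(-1, 50)) = Add(19, -50) = -31)
Mul(-1, Function('T')(20, Function('g')(-5))) = Mul(-1, -31) = 31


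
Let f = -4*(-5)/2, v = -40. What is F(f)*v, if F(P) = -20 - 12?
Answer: 1280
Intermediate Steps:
f = 10 (f = 20*(1/2) = 10)
F(P) = -32
F(f)*v = -32*(-40) = 1280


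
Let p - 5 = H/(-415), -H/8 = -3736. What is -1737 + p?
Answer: -748668/415 ≈ -1804.0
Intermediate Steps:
H = 29888 (H = -8*(-3736) = 29888)
p = -27813/415 (p = 5 + 29888/(-415) = 5 + 29888*(-1/415) = 5 - 29888/415 = -27813/415 ≈ -67.019)
-1737 + p = -1737 - 27813/415 = -748668/415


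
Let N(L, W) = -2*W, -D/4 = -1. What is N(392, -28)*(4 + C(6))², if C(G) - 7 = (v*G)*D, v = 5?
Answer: 961016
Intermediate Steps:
D = 4 (D = -4*(-1) = 4)
C(G) = 7 + 20*G (C(G) = 7 + (5*G)*4 = 7 + 20*G)
N(392, -28)*(4 + C(6))² = (-2*(-28))*(4 + (7 + 20*6))² = 56*(4 + (7 + 120))² = 56*(4 + 127)² = 56*131² = 56*17161 = 961016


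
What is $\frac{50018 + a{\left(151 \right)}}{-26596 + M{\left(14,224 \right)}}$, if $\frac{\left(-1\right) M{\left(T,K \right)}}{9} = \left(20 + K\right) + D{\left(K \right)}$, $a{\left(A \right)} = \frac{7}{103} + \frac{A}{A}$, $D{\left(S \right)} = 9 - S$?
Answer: $- \frac{5151964}{2766271} \approx -1.8624$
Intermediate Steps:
$a{\left(A \right)} = \frac{110}{103}$ ($a{\left(A \right)} = 7 \cdot \frac{1}{103} + 1 = \frac{7}{103} + 1 = \frac{110}{103}$)
$M{\left(T,K \right)} = -261$ ($M{\left(T,K \right)} = - 9 \left(\left(20 + K\right) - \left(-9 + K\right)\right) = \left(-9\right) 29 = -261$)
$\frac{50018 + a{\left(151 \right)}}{-26596 + M{\left(14,224 \right)}} = \frac{50018 + \frac{110}{103}}{-26596 - 261} = \frac{5151964}{103 \left(-26857\right)} = \frac{5151964}{103} \left(- \frac{1}{26857}\right) = - \frac{5151964}{2766271}$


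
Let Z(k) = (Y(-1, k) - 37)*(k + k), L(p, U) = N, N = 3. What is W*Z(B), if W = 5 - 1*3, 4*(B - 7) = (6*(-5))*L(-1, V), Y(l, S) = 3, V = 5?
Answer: 2108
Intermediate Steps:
L(p, U) = 3
B = -31/2 (B = 7 + ((6*(-5))*3)/4 = 7 + (-30*3)/4 = 7 + (¼)*(-90) = 7 - 45/2 = -31/2 ≈ -15.500)
Z(k) = -68*k (Z(k) = (3 - 37)*(k + k) = -68*k)
W = 2 (W = 5 - 3 = 2)
W*Z(B) = 2*(-68*(-31/2)) = 2*1054 = 2108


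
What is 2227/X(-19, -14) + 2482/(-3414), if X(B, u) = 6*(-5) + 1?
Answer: -3837478/49503 ≈ -77.520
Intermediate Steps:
X(B, u) = -29 (X(B, u) = -30 + 1 = -29)
2227/X(-19, -14) + 2482/(-3414) = 2227/(-29) + 2482/(-3414) = 2227*(-1/29) + 2482*(-1/3414) = -2227/29 - 1241/1707 = -3837478/49503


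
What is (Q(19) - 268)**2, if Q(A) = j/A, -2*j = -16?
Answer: 25847056/361 ≈ 71599.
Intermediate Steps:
j = 8 (j = -1/2*(-16) = 8)
Q(A) = 8/A
(Q(19) - 268)**2 = (8/19 - 268)**2 = (-5084/19)**2 = 25847056/361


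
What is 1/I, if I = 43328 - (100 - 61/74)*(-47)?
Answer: 74/3551205 ≈ 2.0838e-5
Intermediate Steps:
I = 3551205/74 (I = 43328 - (100 - 61*1/74)*(-47) = 43328 - (100 - 61/74)*(-47) = 43328 - 7339*(-47)/74 = 43328 - 1*(-344933/74) = 43328 + 344933/74 = 3551205/74 ≈ 47989.)
1/I = 1/(3551205/74) = 74/3551205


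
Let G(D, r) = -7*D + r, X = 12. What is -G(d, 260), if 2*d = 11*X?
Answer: 202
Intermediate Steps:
d = 66 (d = (11*12)/2 = (½)*132 = 66)
G(D, r) = r - 7*D
-G(d, 260) = -(260 - 7*66) = -(260 - 462) = -1*(-202) = 202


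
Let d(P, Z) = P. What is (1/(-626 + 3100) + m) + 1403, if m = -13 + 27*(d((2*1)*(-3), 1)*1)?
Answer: 3038073/2474 ≈ 1228.0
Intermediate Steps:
m = -175 (m = -13 + 27*(((2*1)*(-3))*1) = -13 + 27*((2*(-3))*1) = -13 + 27*(-6*1) = -13 + 27*(-6) = -13 - 162 = -175)
(1/(-626 + 3100) + m) + 1403 = (1/(-626 + 3100) - 175) + 1403 = (1/2474 - 175) + 1403 = -432949/2474 + 1403 = 3038073/2474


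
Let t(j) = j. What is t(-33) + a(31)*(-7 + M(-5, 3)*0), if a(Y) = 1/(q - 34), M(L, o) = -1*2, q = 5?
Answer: -950/29 ≈ -32.759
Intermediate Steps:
M(L, o) = -2
a(Y) = -1/29 (a(Y) = 1/(5 - 34) = 1/(-29) = -1/29)
t(-33) + a(31)*(-7 + M(-5, 3)*0) = -33 - (-7 - 2*0)/29 = -33 - (-7 + 0)/29 = -33 - 1/29*(-7) = -33 + 7/29 = -950/29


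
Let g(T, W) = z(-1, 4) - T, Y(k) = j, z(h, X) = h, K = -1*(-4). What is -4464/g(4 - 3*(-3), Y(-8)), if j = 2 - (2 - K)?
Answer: 2232/7 ≈ 318.86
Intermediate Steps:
K = 4
j = 4 (j = 2 - (2 - 1*4) = 2 - (2 - 4) = 2 - 1*(-2) = 2 + 2 = 4)
Y(k) = 4
g(T, W) = -1 - T
-4464/g(4 - 3*(-3), Y(-8)) = -4464/(-1 - (4 - 3*(-3))) = -4464/(-1 - (4 + 9)) = -4464/(-1 - 1*13) = -4464/(-1 - 13) = -4464/(-14) = -4464*(-1/14) = 2232/7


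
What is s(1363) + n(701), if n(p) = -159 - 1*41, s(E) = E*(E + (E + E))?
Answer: 5573107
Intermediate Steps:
s(E) = 3*E**2 (s(E) = E*(E + 2*E) = E*(3*E) = 3*E**2)
n(p) = -200 (n(p) = -159 - 41 = -200)
s(1363) + n(701) = 3*1363**2 - 200 = 3*1857769 - 200 = 5573307 - 200 = 5573107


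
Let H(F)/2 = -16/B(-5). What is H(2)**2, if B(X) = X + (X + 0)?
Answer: 256/25 ≈ 10.240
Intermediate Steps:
B(X) = 2*X (B(X) = X + X = 2*X)
H(F) = 16/5 (H(F) = 2*(-16/(2*(-5))) = 2*(-16/(-10)) = 2*(-16*(-1/10)) = 2*(8/5) = 16/5)
H(2)**2 = (16/5)**2 = 256/25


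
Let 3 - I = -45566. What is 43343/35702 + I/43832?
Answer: 1763357407/782445032 ≈ 2.2537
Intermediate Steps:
I = 45569 (I = 3 - 1*(-45566) = 3 + 45566 = 45569)
43343/35702 + I/43832 = 43343/35702 + 45569/43832 = 1763357407/782445032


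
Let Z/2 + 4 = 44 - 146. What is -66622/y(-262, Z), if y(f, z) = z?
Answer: 33311/106 ≈ 314.25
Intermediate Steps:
Z = -212 (Z = -8 + 2*(44 - 146) = -8 + 2*(-102) = -8 - 204 = -212)
-66622/y(-262, Z) = -66622/(-212) = -66622*(-1/212) = 33311/106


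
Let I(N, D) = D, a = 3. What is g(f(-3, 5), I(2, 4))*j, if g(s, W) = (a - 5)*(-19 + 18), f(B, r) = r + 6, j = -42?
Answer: -84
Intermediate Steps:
f(B, r) = 6 + r
g(s, W) = 2 (g(s, W) = (3 - 5)*(-19 + 18) = -2*(-1) = 2)
g(f(-3, 5), I(2, 4))*j = 2*(-42) = -84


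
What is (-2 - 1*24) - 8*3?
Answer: -50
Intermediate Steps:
(-2 - 1*24) - 8*3 = (-2 - 24) - 24 = -26 - 24 = -50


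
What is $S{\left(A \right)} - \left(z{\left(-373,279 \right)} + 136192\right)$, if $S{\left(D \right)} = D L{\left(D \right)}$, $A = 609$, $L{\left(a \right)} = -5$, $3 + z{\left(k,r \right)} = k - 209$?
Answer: $-138652$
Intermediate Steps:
$z{\left(k,r \right)} = -212 + k$ ($z{\left(k,r \right)} = -3 + \left(k - 209\right) = -3 + \left(-209 + k\right) = -212 + k$)
$S{\left(D \right)} = - 5 D$ ($S{\left(D \right)} = D \left(-5\right) = - 5 D$)
$S{\left(A \right)} - \left(z{\left(-373,279 \right)} + 136192\right) = \left(-5\right) 609 - \left(\left(-212 - 373\right) + 136192\right) = -3045 - \left(-585 + 136192\right) = -3045 - 135607 = -138652$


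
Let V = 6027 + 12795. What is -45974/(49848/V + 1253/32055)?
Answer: -4622986140090/270243601 ≈ -17107.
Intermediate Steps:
V = 18822
-45974/(49848/V + 1253/32055) = -45974/(49848/18822 + 1253/32055) = -45974/(49848*(1/18822) + 1253*(1/32055)) = -45974/(8308/3137 + 1253/32055) = -45974/270243601/100556535 = -45974*100556535/270243601 = -4622986140090/270243601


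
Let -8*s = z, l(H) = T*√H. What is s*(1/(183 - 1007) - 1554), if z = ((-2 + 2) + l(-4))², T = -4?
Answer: -1280497/103 ≈ -12432.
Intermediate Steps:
l(H) = -4*√H
z = -64 (z = ((-2 + 2) - 8*I)² = (0 - 8*I)² = (-8*I)² = -64)
s = 8 (s = -⅛*(-64) = 8)
s*(1/(183 - 1007) - 1554) = 8*(1/(183 - 1007) - 1554) = 8*(1/(-824) - 1554) = 8*(-1/824 - 1554) = 8*(-1280497/824) = -1280497/103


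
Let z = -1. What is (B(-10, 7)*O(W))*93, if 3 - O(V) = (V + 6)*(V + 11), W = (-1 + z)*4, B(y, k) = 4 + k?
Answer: 9207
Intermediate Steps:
W = -8 (W = (-1 - 1)*4 = -2*4 = -8)
O(V) = 3 - (6 + V)*(11 + V) (O(V) = 3 - (V + 6)*(V + 11) = 3 - (6 + V)*(11 + V))
(B(-10, 7)*O(W))*93 = ((4 + 7)*(-63 - 1*(-8)² - 17*(-8)))*93 = (11*(-63 - 1*64 + 136))*93 = (11*(-63 - 64 + 136))*93 = (11*9)*93 = 99*93 = 9207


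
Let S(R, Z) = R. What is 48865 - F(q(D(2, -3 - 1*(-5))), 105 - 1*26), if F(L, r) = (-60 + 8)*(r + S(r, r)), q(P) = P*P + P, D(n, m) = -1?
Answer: 57081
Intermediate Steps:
q(P) = P + P**2 (q(P) = P**2 + P = P + P**2)
F(L, r) = -104*r (F(L, r) = (-60 + 8)*(r + r) = -104*r)
48865 - F(q(D(2, -3 - 1*(-5))), 105 - 1*26) = 48865 - (-104)*(105 - 1*26) = 48865 - (-104)*(105 - 26) = 48865 - (-104)*79 = 48865 - 1*(-8216) = 48865 + 8216 = 57081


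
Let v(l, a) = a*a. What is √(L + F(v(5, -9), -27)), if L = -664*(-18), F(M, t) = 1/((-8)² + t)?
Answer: 665*√37/37 ≈ 109.33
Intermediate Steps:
v(l, a) = a²
F(M, t) = 1/(64 + t)
L = 11952
√(L + F(v(5, -9), -27)) = √(11952 + 1/(64 - 27)) = √(11952 + 1/37) = √(442225/37) = 665*√37/37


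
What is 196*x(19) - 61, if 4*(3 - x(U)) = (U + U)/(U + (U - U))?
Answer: 429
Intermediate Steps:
x(U) = 5/2 (x(U) = 3 - (U + U)/(4*(U + (U - U))) = 3 - 2*U/(4*(U + 0)) = 3 - 2*U/(4*U) = 3 - ¼*2 = 3 - ½ = 5/2)
196*x(19) - 61 = 196*(5/2) - 61 = 490 - 61 = 429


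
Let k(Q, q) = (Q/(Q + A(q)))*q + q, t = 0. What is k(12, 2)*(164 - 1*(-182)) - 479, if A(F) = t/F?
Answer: 905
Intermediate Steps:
A(F) = 0 (A(F) = 0/F = 0)
k(Q, q) = 2*q (k(Q, q) = (Q/(Q + 0))*q + q = (Q/Q)*q + q = 1*q + q = q + q = 2*q)
k(12, 2)*(164 - 1*(-182)) - 479 = (2*2)*(164 - 1*(-182)) - 479 = 4*(164 + 182) - 479 = 4*346 - 479 = 1384 - 479 = 905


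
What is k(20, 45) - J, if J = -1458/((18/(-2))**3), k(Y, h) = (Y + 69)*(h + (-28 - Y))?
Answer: -269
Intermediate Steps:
k(Y, h) = (69 + Y)*(-28 + h - Y)
J = 2 (J = -1458/((18*(-1/2))**3) = -1458/((-9)**3) = -1458/(-729) = -1458*(-1/729) = 2)
k(20, 45) - J = (-1932 - 1*20**2 - 97*20 + 69*45 + 20*45) - 1*2 = (-1932 - 1*400 - 1940 + 3105 + 900) - 2 = (-1932 - 400 - 1940 + 3105 + 900) - 2 = -267 - 2 = -269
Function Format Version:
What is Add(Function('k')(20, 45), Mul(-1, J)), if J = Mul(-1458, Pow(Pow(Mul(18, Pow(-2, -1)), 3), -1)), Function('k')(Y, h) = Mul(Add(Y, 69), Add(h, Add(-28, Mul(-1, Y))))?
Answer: -269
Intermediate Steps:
Function('k')(Y, h) = Mul(Add(69, Y), Add(-28, h, Mul(-1, Y)))
J = 2 (J = Mul(-1458, Pow(Pow(Mul(18, Rational(-1, 2)), 3), -1)) = Mul(-1458, Pow(Pow(-9, 3), -1)) = Mul(-1458, Pow(-729, -1)) = Mul(-1458, Rational(-1, 729)) = 2)
Add(Function('k')(20, 45), Mul(-1, J)) = Add(Add(-1932, Mul(-1, Pow(20, 2)), Mul(-97, 20), Mul(69, 45), Mul(20, 45)), Mul(-1, 2)) = Add(Add(-1932, Mul(-1, 400), -1940, 3105, 900), -2) = Add(Add(-1932, -400, -1940, 3105, 900), -2) = Add(-267, -2) = -269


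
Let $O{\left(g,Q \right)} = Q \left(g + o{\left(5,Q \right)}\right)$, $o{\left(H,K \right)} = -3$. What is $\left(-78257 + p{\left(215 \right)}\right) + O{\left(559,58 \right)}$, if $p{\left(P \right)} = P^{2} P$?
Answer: $9892366$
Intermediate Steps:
$O{\left(g,Q \right)} = Q \left(-3 + g\right)$ ($O{\left(g,Q \right)} = Q \left(g - 3\right) = Q \left(-3 + g\right)$)
$p{\left(P \right)} = P^{3}$
$\left(-78257 + p{\left(215 \right)}\right) + O{\left(559,58 \right)} = \left(-78257 + 215^{3}\right) + 58 \left(-3 + 559\right) = \left(-78257 + 9938375\right) + 58 \cdot 556 = 9860118 + 32248 = 9892366$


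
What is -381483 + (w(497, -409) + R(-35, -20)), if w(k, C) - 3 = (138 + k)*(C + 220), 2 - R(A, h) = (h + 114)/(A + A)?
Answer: -17552208/35 ≈ -5.0149e+5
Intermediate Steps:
R(A, h) = 2 - (114 + h)/(2*A) (R(A, h) = 2 - (h + 114)/(A + A) = 2 - (114 + h)/(2*A))
w(k, C) = 3 + (138 + k)*(220 + C) (w(k, C) = 3 + (138 + k)*(C + 220) = 3 + (138 + k)*(220 + C))
-381483 + (w(497, -409) + R(-35, -20)) = -381483 + ((30363 + 138*(-409) + 220*497 - 409*497) + (½)*(-114 - 1*(-20) + 4*(-35))/(-35)) = -381483 + ((30363 - 56442 + 109340 - 203273) + (½)*(-1/35)*(-114 + 20 - 140)) = -381483 + (-120012 + (½)*(-1/35)*(-234)) = -381483 + (-120012 + 117/35) = -381483 - 4200303/35 = -17552208/35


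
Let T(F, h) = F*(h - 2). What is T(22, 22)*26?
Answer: 11440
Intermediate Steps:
T(F, h) = F*(-2 + h)
T(22, 22)*26 = (22*(-2 + 22))*26 = (22*20)*26 = 440*26 = 11440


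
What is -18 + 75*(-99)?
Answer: -7443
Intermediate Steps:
-18 + 75*(-99) = -18 - 7425 = -7443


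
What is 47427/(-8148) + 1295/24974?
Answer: -195648373/33914692 ≈ -5.7688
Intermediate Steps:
47427/(-8148) + 1295/24974 = 47427*(-1/8148) + 1295*(1/24974) = -15809/2716 + 1295/24974 = -195648373/33914692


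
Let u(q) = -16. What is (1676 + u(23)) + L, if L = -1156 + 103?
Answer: 607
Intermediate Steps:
L = -1053
(1676 + u(23)) + L = (1676 - 16) - 1053 = 1660 - 1053 = 607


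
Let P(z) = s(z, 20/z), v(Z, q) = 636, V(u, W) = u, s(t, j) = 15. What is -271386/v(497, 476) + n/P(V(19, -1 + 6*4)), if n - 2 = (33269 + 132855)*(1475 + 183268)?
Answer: 3253165411739/1590 ≈ 2.0460e+9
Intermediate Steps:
n = 30690246134 (n = 2 + (33269 + 132855)*(1475 + 183268) = 2 + 166124*184743 = 2 + 30690246132 = 30690246134)
P(z) = 15
-271386/v(497, 476) + n/P(V(19, -1 + 6*4)) = -271386/636 + 30690246134/15 = -271386*1/636 + 30690246134*(1/15) = -45231/106 + 30690246134/15 = 3253165411739/1590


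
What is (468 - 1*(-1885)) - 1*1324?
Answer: 1029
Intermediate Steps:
(468 - 1*(-1885)) - 1*1324 = (468 + 1885) - 1324 = 2353 - 1324 = 1029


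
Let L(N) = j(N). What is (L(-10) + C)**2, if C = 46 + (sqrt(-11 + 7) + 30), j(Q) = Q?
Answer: 4352 + 264*I ≈ 4352.0 + 264.0*I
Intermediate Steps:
L(N) = N
C = 76 + 2*I (C = 46 + (sqrt(-4) + 30) = 46 + (2*I + 30) = 46 + (30 + 2*I) = 76 + 2*I ≈ 76.0 + 2.0*I)
(L(-10) + C)**2 = (-10 + (76 + 2*I))**2 = (66 + 2*I)**2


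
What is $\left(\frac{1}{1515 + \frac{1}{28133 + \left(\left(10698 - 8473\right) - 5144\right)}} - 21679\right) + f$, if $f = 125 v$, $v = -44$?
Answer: $- \frac{1038216330555}{38199211} \approx -27179.0$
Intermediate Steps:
$f = -5500$ ($f = 125 \left(-44\right) = -5500$)
$\left(\frac{1}{1515 + \frac{1}{28133 + \left(\left(10698 - 8473\right) - 5144\right)}} - 21679\right) + f = \left(\frac{1}{1515 + \frac{1}{28133 + \left(\left(10698 - 8473\right) - 5144\right)}} - 21679\right) - 5500 = \left(\frac{1}{1515 + \frac{1}{28133 + \left(2225 - 5144\right)}} - 21679\right) - 5500 = \left(\frac{1}{1515 + \frac{1}{28133 - 2919}} - 21679\right) - 5500 = \left(\frac{1}{1515 + \frac{1}{25214}} - 21679\right) - 5500 = \left(\frac{1}{\frac{38199211}{25214}} - 21679\right) - 5500 = \left(\frac{25214}{38199211} - 21679\right) - 5500 = - \frac{828120670055}{38199211} - 5500 = - \frac{1038216330555}{38199211}$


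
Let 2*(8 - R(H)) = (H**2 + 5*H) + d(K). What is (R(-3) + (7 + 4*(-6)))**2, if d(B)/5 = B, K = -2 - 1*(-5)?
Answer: 729/4 ≈ 182.25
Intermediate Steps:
K = 3 (K = -2 + 5 = 3)
d(B) = 5*B
R(H) = 1/2 - 5*H/2 - H**2/2 (R(H) = 8 - ((H**2 + 5*H) + 5*3)/2 = 8 - ((H**2 + 5*H) + 15)/2 = 8 - (15 + H**2 + 5*H)/2 = 8 + (-15/2 - 5*H/2 - H**2/2) = 1/2 - 5*H/2 - H**2/2)
(R(-3) + (7 + 4*(-6)))**2 = ((1/2 - 5/2*(-3) - 1/2*(-3)**2) + (7 + 4*(-6)))**2 = ((1/2 + 15/2 - 1/2*9) + (7 - 24))**2 = ((1/2 + 15/2 - 9/2) - 17)**2 = (7/2 - 17)**2 = (-27/2)**2 = 729/4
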